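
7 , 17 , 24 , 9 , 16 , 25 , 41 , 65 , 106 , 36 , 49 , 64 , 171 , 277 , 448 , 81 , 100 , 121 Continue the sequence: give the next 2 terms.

Reading positions in blocks of 6 reveals the pattern AAABBB — 2 tracks woven together.
Track A = 7, 17, 24, 41, 65, 106, 171, 277, 448: a Fibonacci-like recurrence a_n = a_{n-1} + a_{n-2}.
Track B = 9, 16, 25, 36, 49, 64, 81, 100, 121: perfect squares starting at 3².
The 19th slot belongs to track A; its 10th term is 725.
Position 20 → track A, term 11 = 1173.

725, 1173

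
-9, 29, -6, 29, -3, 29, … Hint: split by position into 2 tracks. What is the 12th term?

29

Odd-indexed and even-indexed terms follow separate rules.
Stream A is -9, -6, -3, which is arithmetic, step +3.
Stream B is 29, 29, 29, which is constant 29.
The 12th slot belongs to stream B; its 6th term is 29.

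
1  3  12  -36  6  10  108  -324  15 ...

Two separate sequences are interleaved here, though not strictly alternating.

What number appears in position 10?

Positions follow the repeating pattern AABB; grouping by letter gives 2 tracks.
Subsequence A: 1, 3, 6, 10, 15 (the triangular numbers T_1, T_2, …).
Subsequence B: 12, -36, 108, -324 (geometric, ×-3 each step).
Term 10 comes from subsequence A (its 6th entry): 21.

21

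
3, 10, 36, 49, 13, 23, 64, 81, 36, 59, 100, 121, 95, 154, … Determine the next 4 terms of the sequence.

The slot pattern repeats as AABB (period 4), so there are 2 interleaved tracks.
Subsequence A is 3, 10, 13, 23, 36, 59, 95, 154, which is each term equals the sum of the previous two.
Subsequence B is 36, 49, 64, 81, 100, 121, which is the squares 6², 7², 8², ….
Term 15 comes from subsequence B (its 7th entry): 144.
Position 16 → subsequence B, term 8 = 169.
Position 17 → subsequence A, term 9 = 249.
Term 18 comes from subsequence A (its 10th entry): 403.

144, 169, 249, 403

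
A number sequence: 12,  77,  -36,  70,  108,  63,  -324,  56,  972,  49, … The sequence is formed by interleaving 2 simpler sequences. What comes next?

Taking every 2nd term gives 2 separate tracks.
Stream A is 12, -36, 108, -324, 972, which is a geometric progression (common ratio -3).
Stream B is 77, 70, 63, 56, 49, which is linear: a_n = 84 − 7·n.
Term 11 comes from stream A (its 6th entry): -2916.

-2916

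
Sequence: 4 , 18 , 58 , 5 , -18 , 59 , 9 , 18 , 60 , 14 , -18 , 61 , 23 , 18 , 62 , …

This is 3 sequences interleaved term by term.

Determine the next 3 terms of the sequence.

Split by position mod 3 into 3 tracks.
Track A: 4, 5, 9, 14, 23 (Fibonacci-style (each term is the sum of the two before it)).
Track B: 18, -18, 18, -18, 18 (the oscillation 18·(−1)^(n+1)).
Track C: 58, 59, 60, 61, 62 (arithmetic, step +1).
The 16th slot belongs to track A; its 6th term is 37.
Term 17 comes from track B (its 6th entry): -18.
Position 18 → track C, term 6 = 63.

37, -18, 63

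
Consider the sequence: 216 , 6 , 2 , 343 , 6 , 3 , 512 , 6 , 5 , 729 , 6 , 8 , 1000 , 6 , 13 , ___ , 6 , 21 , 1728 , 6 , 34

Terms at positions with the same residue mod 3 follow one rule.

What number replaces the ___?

1331

Split by position mod 3: positions 1, 4, 7, … form one track, and each other residue class forms its own.
Track A: 216, 343, 512, 729, 1000, ?, 1728. Perfect cubes starting at 6³.
Track B: 6, 6, 6, 6, 6, 6, 6. Constant 6.
Track C: 2, 3, 5, 8, 13, 21, 34. Fibonacci-style (each term is the sum of the two before it).
So the missing entry in track A is 1331.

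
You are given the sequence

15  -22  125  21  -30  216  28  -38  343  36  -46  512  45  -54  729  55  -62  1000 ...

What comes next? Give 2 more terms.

66, -70

Split by position mod 3: positions 1, 4, 7, … form one track, and each other residue class forms its own.
Subsequence A = 15, 21, 28, 36, 45, 55: the triangular numbers T_5, T_6, ….
Subsequence B = -22, -30, -38, -46, -54, -62: subtracting 8 each time.
Subsequence C = 125, 216, 343, 512, 729, 1000: perfect cubes starting at 5³.
Position 19 falls in subsequence A as its term 7, giving 66.
Position 20 → subsequence B, term 7 = -70.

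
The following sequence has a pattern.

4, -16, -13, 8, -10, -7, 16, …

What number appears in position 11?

Reading positions in blocks of 3 reveals the pattern ABB — 2 tracks woven together.
Track A: 4, 8, 16. Powers 2^2, 2^3, 2^4, ….
Track B: -16, -13, -10, -7. Adding 3 each time.
Position 11 falls in track B as its term 7, giving 2.

2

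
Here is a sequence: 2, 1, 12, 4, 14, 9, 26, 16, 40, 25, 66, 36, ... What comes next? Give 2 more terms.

106, 49

Split by position mod 2 into 2 tracks.
Subsequence A: 2, 12, 14, 26, 40, 66 (a Fibonacci-like recurrence a_n = a_{n-1} + a_{n-2}).
Subsequence B: 1, 4, 9, 16, 25, 36 (the squares 1², 2², 3², …).
Term 13 comes from subsequence A (its 7th entry): 106.
The 14th slot belongs to subsequence B; its 7th term is 49.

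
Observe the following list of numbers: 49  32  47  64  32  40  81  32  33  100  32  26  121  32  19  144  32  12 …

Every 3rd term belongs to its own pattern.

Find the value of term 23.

Split by position mod 3: positions 1, 4, 7, … form one track, and each other residue class forms its own.
Track A: 49, 64, 81, 100, 121, 144. The squares 7², 8², 9², ….
Track B: 32, 32, 32, 32, 32, 32. Constant 32.
Track C: 47, 40, 33, 26, 19, 12. Arithmetic with common difference −7.
Position 23 → track B, term 8 = 32.

32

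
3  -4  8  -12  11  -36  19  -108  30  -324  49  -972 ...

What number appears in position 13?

79

Taking every 2nd term gives 2 separate tracks.
Track A: 3, 8, 11, 19, 30, 49 (Fibonacci-style (each term is the sum of the two before it)).
Track B: -4, -12, -36, -108, -324, -972 (a geometric progression (common ratio 3)).
The 13th slot belongs to track A; its 7th term is 79.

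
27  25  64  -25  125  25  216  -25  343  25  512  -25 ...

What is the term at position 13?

729

Positions 1, 3, 5, … form one subsequence and positions 2, 4, 6, … form another.
Stream A is 27, 64, 125, 216, 343, 512, which is consecutive cubes n³ from n = 3.
Stream B is 25, -25, 25, -25, 25, -25, which is the oscillation 25·(−1)^(n+1).
Term 13 comes from stream A (its 7th entry): 729.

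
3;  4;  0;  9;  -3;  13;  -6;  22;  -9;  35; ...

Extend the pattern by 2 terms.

-12, 57

Positions 1, 3, 5, … form one subsequence and positions 2, 4, 6, … form another.
Track A: 3, 0, -3, -6, -9. Subtracting 3 each time.
Track B: 4, 9, 13, 22, 35. Each term equals the sum of the previous two.
Position 11 falls in track A as its term 6, giving -12.
Position 12 falls in track B as its term 6, giving 57.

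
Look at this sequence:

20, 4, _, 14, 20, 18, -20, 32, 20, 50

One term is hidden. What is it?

The terms cycle through 2 interleaved subsequences.
Stream A: 20, ?, 20, -20, 20. The oscillation 20·(−1)^(n+1).
Stream B: 4, 14, 18, 32, 50. A Fibonacci-like recurrence a_n = a_{n-1} + a_{n-2}.
Filling stream A at index 2 by its rule yields -20.

-20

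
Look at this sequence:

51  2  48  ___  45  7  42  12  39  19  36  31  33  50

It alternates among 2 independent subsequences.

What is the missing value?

Taking every 2nd term gives 2 separate tracks.
Stream A: 51, 48, 45, 42, 39, 36, 33 — arithmetic, step −3.
Stream B: 2, ?, 7, 12, 19, 31, 50 — each term equals the sum of the previous two.
So the missing entry in stream B is 5.

5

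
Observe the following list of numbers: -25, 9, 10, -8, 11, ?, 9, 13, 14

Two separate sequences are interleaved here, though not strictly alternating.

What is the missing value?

12

Reading positions in blocks of 3 reveals the pattern ABB — 2 tracks woven together.
Subsequence A = -25, -8, 9: arithmetic with common difference +17.
Subsequence B = 9, 10, 11, ?, 13, 14: arithmetic with common difference +1.
Filling subsequence B at index 4 by its rule yields 12.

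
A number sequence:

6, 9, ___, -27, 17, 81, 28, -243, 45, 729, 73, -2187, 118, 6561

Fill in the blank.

11

Odd-indexed and even-indexed terms follow separate rules.
Track A: 6, ?, 17, 28, 45, 73, 118 — a Fibonacci-like recurrence a_n = a_{n-1} + a_{n-2}.
Track B: 9, -27, 81, -243, 729, -2187, 6561 — a geometric progression (common ratio -3).
Filling track A at index 2 by its rule yields 11.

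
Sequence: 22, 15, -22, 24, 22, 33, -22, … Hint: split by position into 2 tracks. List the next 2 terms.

Odd-indexed and even-indexed terms follow separate rules.
Stream A is 22, -22, 22, -22, which is oscillating between 22 and -22.
Stream B is 15, 24, 33, which is linear: a_n = 6 + 9·n.
Position 8 → stream B, term 4 = 42.
Term 9 comes from stream A (its 5th entry): 22.

42, 22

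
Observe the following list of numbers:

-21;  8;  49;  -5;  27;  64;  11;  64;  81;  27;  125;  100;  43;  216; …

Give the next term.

121

Split by position mod 3 into 3 tracks.
Stream A is -21, -5, 11, 27, 43, which is arithmetic with common difference +16.
Stream B is 8, 27, 64, 125, 216, which is consecutive cubes n³ from n = 2.
Stream C is 49, 64, 81, 100, which is consecutive squares n² from n = 7.
Position 15 → stream C, term 5 = 121.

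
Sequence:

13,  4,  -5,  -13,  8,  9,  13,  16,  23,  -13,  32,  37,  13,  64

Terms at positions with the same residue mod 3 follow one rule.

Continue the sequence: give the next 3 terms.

Split by position mod 3 into 3 tracks.
Track A: 13, -13, 13, -13, 13 — alternating ±13.
Track B: 4, 8, 16, 32, 64 — powers 2^2, 2^3, 2^4, ….
Track C: -5, 9, 23, 37 — linear: a_n = -19 + 14·n.
The 15th slot belongs to track C; its 5th term is 51.
Term 16 comes from track A (its 6th entry): -13.
Position 17 → track B, term 6 = 128.

51, -13, 128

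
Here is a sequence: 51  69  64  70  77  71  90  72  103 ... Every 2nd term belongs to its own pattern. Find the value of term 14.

75

The terms cycle through 2 interleaved subsequences.
Track A: 51, 64, 77, 90, 103 — arithmetic with common difference +13.
Track B: 69, 70, 71, 72 — arithmetic, step +1.
Position 14 falls in track B as its term 7, giving 75.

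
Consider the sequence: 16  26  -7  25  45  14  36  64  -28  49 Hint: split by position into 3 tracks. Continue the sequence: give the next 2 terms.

83, 56

Taking every 3rd term gives 3 separate tracks.
Track A: 16, 25, 36, 49 — consecutive squares n² from n = 4.
Track B: 26, 45, 64 — adding 19 each time.
Track C: -7, 14, -28 — geometric, ×-2 each step.
The 11th slot belongs to track B; its 4th term is 83.
Term 12 comes from track C (its 4th entry): 56.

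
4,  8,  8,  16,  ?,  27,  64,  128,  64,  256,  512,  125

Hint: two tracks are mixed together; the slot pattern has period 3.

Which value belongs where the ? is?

Reading positions in blocks of 3 reveals the pattern AAB — 2 tracks woven together.
Track A = 4, 8, 16, ?, 64, 128, 256, 512: powers 2^2, 2^3, 2^4, ….
Track B = 8, 27, 64, 125: the cubes 2³, 3³, 4³, ….
Track A's pattern makes the blank 32.

32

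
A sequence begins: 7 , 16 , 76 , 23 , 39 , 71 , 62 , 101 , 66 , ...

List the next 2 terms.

163, 264

The slot pattern repeats as AAB (period 3), so there are 2 interleaved tracks.
Track A: 7, 16, 23, 39, 62, 101 (each term equals the sum of the previous two).
Track B: 76, 71, 66 (subtracting 5 each time).
The 10th slot belongs to track A; its 7th term is 163.
Term 11 comes from track A (its 8th entry): 264.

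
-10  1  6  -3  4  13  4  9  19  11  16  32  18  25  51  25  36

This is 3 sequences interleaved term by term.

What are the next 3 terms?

83, 32, 49

The terms cycle through 3 interleaved subsequences.
Stream A: -10, -3, 4, 11, 18, 25. Adding 7 each time.
Stream B: 1, 4, 9, 16, 25, 36. Consecutive squares n² from n = 1.
Stream C: 6, 13, 19, 32, 51. Each term equals the sum of the previous two.
Position 18 falls in stream C as its term 6, giving 83.
The 19th slot belongs to stream A; its 7th term is 32.
The 20th slot belongs to stream B; its 7th term is 49.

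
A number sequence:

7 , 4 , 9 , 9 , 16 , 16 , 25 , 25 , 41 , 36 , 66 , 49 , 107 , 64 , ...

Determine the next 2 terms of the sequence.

The terms cycle through 2 interleaved subsequences.
Subsequence A: 7, 9, 16, 25, 41, 66, 107 — each term equals the sum of the previous two.
Subsequence B: 4, 9, 16, 25, 36, 49, 64 — consecutive squares n² from n = 2.
The 15th slot belongs to subsequence A; its 8th term is 173.
The 16th slot belongs to subsequence B; its 8th term is 81.

173, 81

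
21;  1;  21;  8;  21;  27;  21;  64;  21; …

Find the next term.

125

The terms cycle through 2 interleaved subsequences.
Track A: 21, 21, 21, 21, 21 (the constant sequence 21).
Track B: 1, 8, 27, 64 (consecutive cubes n³ from n = 1).
Position 10 → track B, term 5 = 125.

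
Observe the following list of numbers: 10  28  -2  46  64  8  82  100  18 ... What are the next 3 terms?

Reading positions in blocks of 3 reveals the pattern AAB — 2 tracks woven together.
Subsequence A: 10, 28, 46, 64, 82, 100 — adding 18 each time.
Subsequence B: -2, 8, 18 — arithmetic with common difference +10.
Term 10 comes from subsequence A (its 7th entry): 118.
Position 11 → subsequence A, term 8 = 136.
Term 12 comes from subsequence B (its 4th entry): 28.

118, 136, 28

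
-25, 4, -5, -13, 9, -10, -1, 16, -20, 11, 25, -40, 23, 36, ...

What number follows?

-80

Read the sequence 3 terms at a time; column i is its own pattern.
Track A: -25, -13, -1, 11, 23 — linear: a_n = -37 + 12·n.
Track B: 4, 9, 16, 25, 36 — perfect squares starting at 2².
Track C: -5, -10, -20, -40 — geometric with ratio 2.
Position 15 → track C, term 5 = -80.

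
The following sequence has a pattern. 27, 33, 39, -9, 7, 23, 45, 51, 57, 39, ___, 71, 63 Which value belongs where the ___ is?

55

The slot pattern repeats as AAABBB (period 6), so there are 2 interleaved tracks.
Track A = 27, 33, 39, 45, 51, 57, 63: adding 6 each time.
Track B = -9, 7, 23, 39, ?, 71: arithmetic, step +16.
The gap is track B's term 5; the rule gives 55.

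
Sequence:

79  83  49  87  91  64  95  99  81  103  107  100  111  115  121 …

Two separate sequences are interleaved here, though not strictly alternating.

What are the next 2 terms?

Reading positions in blocks of 3 reveals the pattern AAB — 2 tracks woven together.
Track A: 79, 83, 87, 91, 95, 99, 103, 107, 111, 115. Linear: a_n = 75 + 4·n.
Track B: 49, 64, 81, 100, 121. The squares 7², 8², 9², ….
Term 16 comes from track A (its 11th entry): 119.
The 17th slot belongs to track A; its 12th term is 123.

119, 123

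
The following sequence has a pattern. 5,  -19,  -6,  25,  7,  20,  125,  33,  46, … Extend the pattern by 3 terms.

625, 59, 72

The slot pattern repeats as ABB (period 3), so there are 2 interleaved tracks.
Track A is 5, 25, 125, which is multiplying by 5 each time.
Track B is -19, -6, 7, 20, 33, 46, which is arithmetic, step +13.
The 10th slot belongs to track A; its 4th term is 625.
Position 11 falls in track B as its term 7, giving 59.
Position 12 falls in track B as its term 8, giving 72.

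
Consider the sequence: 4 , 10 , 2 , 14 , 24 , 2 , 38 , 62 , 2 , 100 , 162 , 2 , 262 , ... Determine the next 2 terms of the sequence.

Positions follow the repeating pattern AAB; grouping by letter gives 2 tracks.
Subsequence A: 4, 10, 14, 24, 38, 62, 100, 162, 262 (Fibonacci-style (each term is the sum of the two before it)).
Subsequence B: 2, 2, 2, 2 (constant 2).
Term 14 comes from subsequence A (its 10th entry): 424.
The 15th slot belongs to subsequence B; its 5th term is 2.

424, 2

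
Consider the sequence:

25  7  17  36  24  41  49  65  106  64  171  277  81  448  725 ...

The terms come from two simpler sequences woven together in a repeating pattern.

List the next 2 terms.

Reading positions in blocks of 3 reveals the pattern ABB — 2 tracks woven together.
Track A is 25, 36, 49, 64, 81, which is the squares 5², 6², 7², ….
Track B is 7, 17, 24, 41, 65, 106, 171, 277, 448, 725, which is Fibonacci-style (each term is the sum of the two before it).
The 16th slot belongs to track A; its 6th term is 100.
The 17th slot belongs to track B; its 11th term is 1173.

100, 1173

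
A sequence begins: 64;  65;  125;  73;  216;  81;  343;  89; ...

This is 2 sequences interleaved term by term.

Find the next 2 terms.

The terms cycle through 2 interleaved subsequences.
Track A: 64, 125, 216, 343 (perfect cubes starting at 4³).
Track B: 65, 73, 81, 89 (arithmetic with common difference +8).
Position 9 → track A, term 5 = 512.
Position 10 falls in track B as its term 5, giving 97.

512, 97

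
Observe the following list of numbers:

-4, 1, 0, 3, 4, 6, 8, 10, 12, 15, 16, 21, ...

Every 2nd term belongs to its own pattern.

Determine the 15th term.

24

Split by position mod 2 into 2 tracks.
Stream A is -4, 0, 4, 8, 12, 16, which is adding 4 each time.
Stream B is 1, 3, 6, 10, 15, 21, which is triangular numbers n(n+1)/2 for n = 1, 2, ….
The 15th slot belongs to stream A; its 8th term is 24.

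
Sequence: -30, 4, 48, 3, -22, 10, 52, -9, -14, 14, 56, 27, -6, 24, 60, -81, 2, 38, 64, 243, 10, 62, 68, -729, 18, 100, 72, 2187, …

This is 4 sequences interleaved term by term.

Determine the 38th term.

Split by position mod 4 into 4 tracks.
Track A: -30, -22, -14, -6, 2, 10, 18 (linear: a_n = -38 + 8·n).
Track B: 4, 10, 14, 24, 38, 62, 100 (each term equals the sum of the previous two).
Track C: 48, 52, 56, 60, 64, 68, 72 (arithmetic with common difference +4).
Track D: 3, -9, 27, -81, 243, -729, 2187 (geometric with ratio -3).
Position 38 → track B, term 10 = 424.

424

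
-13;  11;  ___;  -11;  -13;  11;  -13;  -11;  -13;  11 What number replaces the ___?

Odd-indexed and even-indexed terms follow separate rules.
Track A: -13, ?, -13, -13, -13. The constant sequence -13.
Track B: 11, -11, 11, -11, 11. Alternating ±11.
The gap is track A's term 2; the rule gives -13.

-13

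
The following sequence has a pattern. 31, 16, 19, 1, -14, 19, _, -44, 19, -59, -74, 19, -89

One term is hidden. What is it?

The slot pattern repeats as AAB (period 3), so there are 2 interleaved tracks.
Track A: 31, 16, 1, -14, ?, -44, -59, -74, -89 (arithmetic with common difference −15).
Track B: 19, 19, 19, 19 (always 19).
So the missing entry in track A is -29.

-29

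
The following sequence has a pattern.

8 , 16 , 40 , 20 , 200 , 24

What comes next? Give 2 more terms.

The terms cycle through 2 interleaved subsequences.
Subsequence A: 8, 40, 200 — geometric with ratio 5.
Subsequence B: 16, 20, 24 — adding 4 each time.
Position 7 → subsequence A, term 4 = 1000.
The 8th slot belongs to subsequence B; its 4th term is 28.

1000, 28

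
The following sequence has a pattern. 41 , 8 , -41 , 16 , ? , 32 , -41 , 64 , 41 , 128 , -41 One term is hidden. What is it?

Odd-indexed and even-indexed terms follow separate rules.
Stream A: 41, -41, ?, -41, 41, -41 — alternating ±41.
Stream B: 8, 16, 32, 64, 128 — powers of 2.
So the missing entry in stream A is 41.

41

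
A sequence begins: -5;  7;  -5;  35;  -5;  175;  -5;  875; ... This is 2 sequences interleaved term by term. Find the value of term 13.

-5

Taking every 2nd term gives 2 separate tracks.
Stream A is -5, -5, -5, -5, which is constant -5.
Stream B is 7, 35, 175, 875, which is a geometric progression (common ratio 5).
Term 13 comes from stream A (its 7th entry): -5.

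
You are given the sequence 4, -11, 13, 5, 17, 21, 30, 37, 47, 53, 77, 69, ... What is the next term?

124

Split by position mod 2 into 2 tracks.
Subsequence A is 4, 13, 17, 30, 47, 77, which is a Fibonacci-like recurrence a_n = a_{n-1} + a_{n-2}.
Subsequence B is -11, 5, 21, 37, 53, 69, which is arithmetic with common difference +16.
Position 13 → subsequence A, term 7 = 124.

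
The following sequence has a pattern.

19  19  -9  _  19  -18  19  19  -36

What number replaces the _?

Positions follow the repeating pattern AAB; grouping by letter gives 2 tracks.
Track A: 19, 19, ?, 19, 19, 19 — constant 19.
Track B: -9, -18, -36 — multiplying by 2 each time.
Filling track A at index 3 by its rule yields 19.

19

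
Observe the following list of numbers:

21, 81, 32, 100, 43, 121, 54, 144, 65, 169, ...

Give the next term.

76

Odd-indexed and even-indexed terms follow separate rules.
Track A = 21, 32, 43, 54, 65: adding 11 each time.
Track B = 81, 100, 121, 144, 169: consecutive squares n² from n = 9.
Term 11 comes from track A (its 6th entry): 76.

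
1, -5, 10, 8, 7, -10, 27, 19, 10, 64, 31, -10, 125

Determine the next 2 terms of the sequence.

Taking every 3rd term gives 3 separate tracks.
Stream A is 1, 8, 27, 64, 125, which is perfect cubes starting at 1³.
Stream B is -5, 7, 19, 31, which is adding 12 each time.
Stream C is 10, -10, 10, -10, which is the oscillation 10·(−1)^(n+1).
The 14th slot belongs to stream B; its 5th term is 43.
Position 15 → stream C, term 5 = 10.

43, 10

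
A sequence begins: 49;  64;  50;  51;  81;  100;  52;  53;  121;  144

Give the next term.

54

Positions follow the repeating pattern AABB; grouping by letter gives 2 tracks.
Subsequence A: 49, 64, 81, 100, 121, 144. Perfect squares starting at 7².
Subsequence B: 50, 51, 52, 53. Arithmetic with common difference +1.
Position 11 → subsequence B, term 5 = 54.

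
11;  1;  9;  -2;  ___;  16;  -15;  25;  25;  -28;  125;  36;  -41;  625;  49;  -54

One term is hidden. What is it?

Split by position mod 3 into 3 tracks.
Subsequence A = 11, -2, -15, -28, -41, -54: subtracting 13 each time.
Subsequence B = 1, ?, 25, 125, 625: successive powers of 5.
Subsequence C = 9, 16, 25, 36, 49: consecutive squares n² from n = 3.
So the missing entry in subsequence B is 5.

5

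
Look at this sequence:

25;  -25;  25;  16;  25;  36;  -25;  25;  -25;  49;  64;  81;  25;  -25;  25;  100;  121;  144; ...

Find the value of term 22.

Positions follow the repeating pattern AAABBB; grouping by letter gives 2 tracks.
Track A: 25, -25, 25, -25, 25, -25, 25, -25, 25 — alternating ±25.
Track B: 16, 25, 36, 49, 64, 81, 100, 121, 144 — consecutive squares n² from n = 4.
Position 22 falls in track B as its term 10, giving 169.

169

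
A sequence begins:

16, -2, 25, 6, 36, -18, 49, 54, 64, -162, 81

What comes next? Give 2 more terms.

The terms cycle through 2 interleaved subsequences.
Stream A: 16, 25, 36, 49, 64, 81. Perfect squares starting at 4².
Stream B: -2, 6, -18, 54, -162. Multiplying by -3 each time.
Position 12 falls in stream B as its term 6, giving 486.
Position 13 → stream A, term 7 = 100.

486, 100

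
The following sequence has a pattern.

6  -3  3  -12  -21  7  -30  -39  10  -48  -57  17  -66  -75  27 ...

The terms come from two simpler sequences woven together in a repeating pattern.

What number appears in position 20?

-111

The slot pattern repeats as AAB (period 3), so there are 2 interleaved tracks.
Subsequence A = 6, -3, -12, -21, -30, -39, -48, -57, -66, -75: subtracting 9 each time.
Subsequence B = 3, 7, 10, 17, 27: each term equals the sum of the previous two.
The 20th slot belongs to subsequence A; its 14th term is -111.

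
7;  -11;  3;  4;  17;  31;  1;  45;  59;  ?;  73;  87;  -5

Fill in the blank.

-2

Reading positions in blocks of 3 reveals the pattern ABB — 2 tracks woven together.
Subsequence A = 7, 4, 1, ?, -5: subtracting 3 each time.
Subsequence B = -11, 3, 17, 31, 45, 59, 73, 87: adding 14 each time.
The gap is subsequence A's term 4; the rule gives -2.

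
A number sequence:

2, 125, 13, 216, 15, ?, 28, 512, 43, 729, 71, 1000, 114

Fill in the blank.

The terms cycle through 2 interleaved subsequences.
Subsequence A = 2, 13, 15, 28, 43, 71, 114: each term equals the sum of the previous two.
Subsequence B = 125, 216, ?, 512, 729, 1000: consecutive cubes n³ from n = 5.
The gap is subsequence B's term 3; the rule gives 343.

343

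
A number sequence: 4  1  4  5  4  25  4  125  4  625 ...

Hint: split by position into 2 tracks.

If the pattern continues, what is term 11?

4

The terms cycle through 2 interleaved subsequences.
Track A = 4, 4, 4, 4, 4: the constant sequence 4.
Track B = 1, 5, 25, 125, 625: powers of 5.
Position 11 → track A, term 6 = 4.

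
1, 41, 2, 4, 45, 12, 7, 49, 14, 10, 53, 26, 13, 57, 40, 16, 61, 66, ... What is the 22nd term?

Read the sequence 3 terms at a time; column i is its own pattern.
Subsequence A: 1, 4, 7, 10, 13, 16. Arithmetic, step +3.
Subsequence B: 41, 45, 49, 53, 57, 61. Adding 4 each time.
Subsequence C: 2, 12, 14, 26, 40, 66. Each term equals the sum of the previous two.
Position 22 → subsequence A, term 8 = 22.

22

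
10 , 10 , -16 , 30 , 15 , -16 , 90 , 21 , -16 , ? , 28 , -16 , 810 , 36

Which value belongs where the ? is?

270

The terms cycle through 3 interleaved subsequences.
Track A: 10, 30, 90, ?, 810 (multiplying by 3 each time).
Track B: 10, 15, 21, 28, 36 (triangular numbers n(n+1)/2 for n = 4, 5, …).
Track C: -16, -16, -16, -16 (always -16).
Filling track A at index 4 by its rule yields 270.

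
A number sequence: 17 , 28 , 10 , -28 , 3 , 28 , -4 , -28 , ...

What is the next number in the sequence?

Odd-indexed and even-indexed terms follow separate rules.
Stream A = 17, 10, 3, -4: subtracting 7 each time.
Stream B = 28, -28, 28, -28: alternating ±28.
Term 9 comes from stream A (its 5th entry): -11.

-11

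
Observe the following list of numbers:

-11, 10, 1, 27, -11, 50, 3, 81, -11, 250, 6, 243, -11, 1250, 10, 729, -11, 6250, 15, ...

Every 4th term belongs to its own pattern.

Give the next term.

Split by position mod 4: positions 1, 5, 9, … form one track, and each other residue class forms its own.
Track A = -11, -11, -11, -11, -11: constant -11.
Track B = 10, 50, 250, 1250, 6250: geometric with ratio 5.
Track C = 1, 3, 6, 10, 15: triangular numbers starting at T_1.
Track D = 27, 81, 243, 729: powers of 3.
The 20th slot belongs to track D; its 5th term is 2187.

2187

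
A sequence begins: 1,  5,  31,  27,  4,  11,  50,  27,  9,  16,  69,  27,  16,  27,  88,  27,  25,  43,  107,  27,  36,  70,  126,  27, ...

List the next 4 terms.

Split by position mod 4: positions 1, 5, 9, … form one track, and each other residue class forms its own.
Track A is 1, 4, 9, 16, 25, 36, which is perfect squares starting at 1².
Track B is 5, 11, 16, 27, 43, 70, which is Fibonacci-style (each term is the sum of the two before it).
Track C is 31, 50, 69, 88, 107, 126, which is adding 19 each time.
Track D is 27, 27, 27, 27, 27, 27, which is constant 27.
Position 25 → track A, term 7 = 49.
The 26th slot belongs to track B; its 7th term is 113.
Position 27 → track C, term 7 = 145.
The 28th slot belongs to track D; its 7th term is 27.

49, 113, 145, 27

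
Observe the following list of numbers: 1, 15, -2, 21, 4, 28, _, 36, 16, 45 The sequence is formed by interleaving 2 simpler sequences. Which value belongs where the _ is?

Positions 1, 3, 5, … form one subsequence and positions 2, 4, 6, … form another.
Subsequence A = 1, -2, 4, ?, 16: geometric, ×-2 each step.
Subsequence B = 15, 21, 28, 36, 45: triangular numbers n(n+1)/2 for n = 5, 6, ….
The gap is subsequence A's term 4; the rule gives -8.

-8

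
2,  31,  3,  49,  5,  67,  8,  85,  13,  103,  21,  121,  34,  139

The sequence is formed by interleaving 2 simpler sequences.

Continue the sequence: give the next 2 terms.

55, 157

Positions 1, 3, 5, … form one subsequence and positions 2, 4, 6, … form another.
Track A = 2, 3, 5, 8, 13, 21, 34: a Fibonacci-like recurrence a_n = a_{n-1} + a_{n-2}.
Track B = 31, 49, 67, 85, 103, 121, 139: arithmetic with common difference +18.
Position 15 → track A, term 8 = 55.
The 16th slot belongs to track B; its 8th term is 157.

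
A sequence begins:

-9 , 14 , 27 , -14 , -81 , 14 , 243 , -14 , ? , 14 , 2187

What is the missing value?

Taking every 2nd term gives 2 separate tracks.
Stream A: -9, 27, -81, 243, ?, 2187 — a geometric progression (common ratio -3).
Stream B: 14, -14, 14, -14, 14 — oscillating between 14 and -14.
Stream A's pattern makes the blank -729.

-729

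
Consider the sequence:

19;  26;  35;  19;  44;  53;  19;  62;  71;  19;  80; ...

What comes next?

Reading positions in blocks of 3 reveals the pattern ABB — 2 tracks woven together.
Track A: 19, 19, 19, 19 — always 19.
Track B: 26, 35, 44, 53, 62, 71, 80 — linear: a_n = 17 + 9·n.
The 12th slot belongs to track B; its 8th term is 89.

89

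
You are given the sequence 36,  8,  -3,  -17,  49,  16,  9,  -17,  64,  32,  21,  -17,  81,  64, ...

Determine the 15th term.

Split by position mod 4 into 4 tracks.
Subsequence A is 36, 49, 64, 81, which is consecutive squares n² from n = 6.
Subsequence B is 8, 16, 32, 64, which is successive powers of 2.
Subsequence C is -3, 9, 21, which is linear: a_n = -15 + 12·n.
Subsequence D is -17, -17, -17, which is always -17.
The 15th slot belongs to subsequence C; its 4th term is 33.

33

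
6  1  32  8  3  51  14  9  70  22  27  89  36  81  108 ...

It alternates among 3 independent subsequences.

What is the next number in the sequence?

58

Read the sequence 3 terms at a time; column i is its own pattern.
Track A: 6, 8, 14, 22, 36 — Fibonacci-style (each term is the sum of the two before it).
Track B: 1, 3, 9, 27, 81 — powers of 3.
Track C: 32, 51, 70, 89, 108 — adding 19 each time.
Term 16 comes from track A (its 6th entry): 58.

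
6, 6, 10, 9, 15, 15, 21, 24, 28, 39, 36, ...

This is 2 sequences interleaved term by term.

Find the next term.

Split by position mod 2 into 2 tracks.
Track A = 6, 10, 15, 21, 28, 36: triangular numbers starting at T_3.
Track B = 6, 9, 15, 24, 39: Fibonacci-style (each term is the sum of the two before it).
The 12th slot belongs to track B; its 6th term is 63.

63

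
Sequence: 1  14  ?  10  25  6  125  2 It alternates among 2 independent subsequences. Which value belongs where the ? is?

5

Taking every 2nd term gives 2 separate tracks.
Subsequence A is 1, ?, 25, 125, which is powers 5^0, 5^1, 5^2, ….
Subsequence B is 14, 10, 6, 2, which is arithmetic, step −4.
Subsequence A's pattern makes the blank 5.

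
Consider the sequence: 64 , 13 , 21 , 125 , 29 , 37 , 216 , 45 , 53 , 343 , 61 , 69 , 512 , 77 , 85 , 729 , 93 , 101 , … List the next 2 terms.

1000, 109

Reading positions in blocks of 3 reveals the pattern ABB — 2 tracks woven together.
Track A is 64, 125, 216, 343, 512, 729, which is the cubes 4³, 5³, 6³, ….
Track B is 13, 21, 29, 37, 45, 53, 61, 69, 77, 85, 93, 101, which is linear: a_n = 5 + 8·n.
The 19th slot belongs to track A; its 7th term is 1000.
Term 20 comes from track B (its 13th entry): 109.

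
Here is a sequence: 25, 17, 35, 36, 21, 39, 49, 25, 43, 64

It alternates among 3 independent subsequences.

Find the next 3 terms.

29, 47, 81

Split by position mod 3: positions 1, 4, 7, … form one track, and each other residue class forms its own.
Track A = 25, 36, 49, 64: perfect squares starting at 5².
Track B = 17, 21, 25: adding 4 each time.
Track C = 35, 39, 43: linear: a_n = 31 + 4·n.
The 11th slot belongs to track B; its 4th term is 29.
Term 12 comes from track C (its 4th entry): 47.
The 13th slot belongs to track A; its 5th term is 81.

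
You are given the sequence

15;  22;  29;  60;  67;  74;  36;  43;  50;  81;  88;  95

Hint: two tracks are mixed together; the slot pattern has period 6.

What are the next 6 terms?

Reading positions in blocks of 6 reveals the pattern AAABBB — 2 tracks woven together.
Subsequence A: 15, 22, 29, 36, 43, 50. Arithmetic, step +7.
Subsequence B: 60, 67, 74, 81, 88, 95. Linear: a_n = 53 + 7·n.
Position 13 falls in subsequence A as its term 7, giving 57.
The 14th slot belongs to subsequence A; its 8th term is 64.
The 15th slot belongs to subsequence A; its 9th term is 71.
Term 16 comes from subsequence B (its 7th entry): 102.
Position 17 → subsequence B, term 8 = 109.
Position 18 falls in subsequence B as its term 9, giving 116.

57, 64, 71, 102, 109, 116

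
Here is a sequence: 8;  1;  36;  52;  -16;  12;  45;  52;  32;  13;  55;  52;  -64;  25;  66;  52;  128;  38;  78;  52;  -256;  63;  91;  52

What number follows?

512

The terms cycle through 4 interleaved subsequences.
Track A: 8, -16, 32, -64, 128, -256 — multiplying by -2 each time.
Track B: 1, 12, 13, 25, 38, 63 — each term equals the sum of the previous two.
Track C: 36, 45, 55, 66, 78, 91 — the triangular numbers T_8, T_9, ….
Track D: 52, 52, 52, 52, 52, 52 — constant 52.
Term 25 comes from track A (its 7th entry): 512.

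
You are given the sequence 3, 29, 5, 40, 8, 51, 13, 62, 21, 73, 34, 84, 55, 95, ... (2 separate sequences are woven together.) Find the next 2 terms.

The terms cycle through 2 interleaved subsequences.
Track A: 3, 5, 8, 13, 21, 34, 55 — a Fibonacci-like recurrence a_n = a_{n-1} + a_{n-2}.
Track B: 29, 40, 51, 62, 73, 84, 95 — arithmetic, step +11.
Term 15 comes from track A (its 8th entry): 89.
Position 16 → track B, term 8 = 106.

89, 106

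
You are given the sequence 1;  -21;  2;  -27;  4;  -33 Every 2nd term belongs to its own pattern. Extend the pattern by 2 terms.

8, -39

Odd-indexed and even-indexed terms follow separate rules.
Track A is 1, 2, 4, which is powers 2^0, 2^1, 2^2, ….
Track B is -21, -27, -33, which is subtracting 6 each time.
Term 7 comes from track A (its 4th entry): 8.
The 8th slot belongs to track B; its 4th term is -39.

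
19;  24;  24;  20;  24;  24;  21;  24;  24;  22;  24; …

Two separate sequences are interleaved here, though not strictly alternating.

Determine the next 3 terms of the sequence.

Reading positions in blocks of 3 reveals the pattern ABB — 2 tracks woven together.
Subsequence A is 19, 20, 21, 22, which is arithmetic with common difference +1.
Subsequence B is 24, 24, 24, 24, 24, 24, 24, which is always 24.
Position 12 → subsequence B, term 8 = 24.
Position 13 falls in subsequence A as its term 5, giving 23.
Position 14 → subsequence B, term 9 = 24.

24, 23, 24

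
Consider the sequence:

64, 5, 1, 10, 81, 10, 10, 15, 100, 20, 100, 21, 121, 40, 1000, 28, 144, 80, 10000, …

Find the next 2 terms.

36, 169

Split by position mod 4: positions 1, 5, 9, … form one track, and each other residue class forms its own.
Track A: 64, 81, 100, 121, 144. Consecutive squares n² from n = 8.
Track B: 5, 10, 20, 40, 80. Multiplying by 2 each time.
Track C: 1, 10, 100, 1000, 10000. Successive powers of 10.
Track D: 10, 15, 21, 28. Triangular numbers n(n+1)/2 for n = 4, 5, ….
Position 20 falls in track D as its term 5, giving 36.
The 21st slot belongs to track A; its 6th term is 169.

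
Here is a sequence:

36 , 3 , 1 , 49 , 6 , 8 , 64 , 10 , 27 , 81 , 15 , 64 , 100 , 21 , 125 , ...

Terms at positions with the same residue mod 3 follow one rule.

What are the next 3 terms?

121, 28, 216

The terms cycle through 3 interleaved subsequences.
Track A: 36, 49, 64, 81, 100. Consecutive squares n² from n = 6.
Track B: 3, 6, 10, 15, 21. The triangular numbers T_2, T_3, ….
Track C: 1, 8, 27, 64, 125. The cubes 1³, 2³, 3³, ….
Term 16 comes from track A (its 6th entry): 121.
Position 17 → track B, term 6 = 28.
Term 18 comes from track C (its 6th entry): 216.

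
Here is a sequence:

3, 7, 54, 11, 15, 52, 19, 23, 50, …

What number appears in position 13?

35

The slot pattern repeats as AAB (period 3), so there are 2 interleaved tracks.
Subsequence A = 3, 7, 11, 15, 19, 23: adding 4 each time.
Subsequence B = 54, 52, 50: arithmetic with common difference −2.
Term 13 comes from subsequence A (its 9th entry): 35.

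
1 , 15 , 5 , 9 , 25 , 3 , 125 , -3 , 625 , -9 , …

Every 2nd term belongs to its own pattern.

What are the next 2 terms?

3125, -15

The terms cycle through 2 interleaved subsequences.
Subsequence A: 1, 5, 25, 125, 625 (successive powers of 5).
Subsequence B: 15, 9, 3, -3, -9 (linear: a_n = 21 − 6·n).
Position 11 → subsequence A, term 6 = 3125.
Position 12 → subsequence B, term 6 = -15.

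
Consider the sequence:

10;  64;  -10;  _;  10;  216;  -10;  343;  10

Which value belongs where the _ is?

125

Odd-indexed and even-indexed terms follow separate rules.
Track A: 10, -10, 10, -10, 10. Alternating ±10.
Track B: 64, ?, 216, 343. Perfect cubes starting at 4³.
Track B's pattern makes the blank 125.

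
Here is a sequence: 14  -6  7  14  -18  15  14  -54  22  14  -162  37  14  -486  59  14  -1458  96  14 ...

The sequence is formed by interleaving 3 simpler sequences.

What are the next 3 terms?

-4374, 155, 14

Taking every 3rd term gives 3 separate tracks.
Track A: 14, 14, 14, 14, 14, 14, 14. The constant sequence 14.
Track B: -6, -18, -54, -162, -486, -1458. Multiplying by 3 each time.
Track C: 7, 15, 22, 37, 59, 96. A Fibonacci-like recurrence a_n = a_{n-1} + a_{n-2}.
The 20th slot belongs to track B; its 7th term is -4374.
Term 21 comes from track C (its 7th entry): 155.
Position 22 → track A, term 8 = 14.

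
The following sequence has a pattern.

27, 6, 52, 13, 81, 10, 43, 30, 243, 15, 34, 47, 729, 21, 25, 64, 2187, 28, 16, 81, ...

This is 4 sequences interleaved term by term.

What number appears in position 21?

The terms cycle through 4 interleaved subsequences.
Track A: 27, 81, 243, 729, 2187. Powers 3^3, 3^4, 3^5, ….
Track B: 6, 10, 15, 21, 28. The triangular numbers T_3, T_4, ….
Track C: 52, 43, 34, 25, 16. Linear: a_n = 61 − 9·n.
Track D: 13, 30, 47, 64, 81. Arithmetic, step +17.
Term 21 comes from track A (its 6th entry): 6561.

6561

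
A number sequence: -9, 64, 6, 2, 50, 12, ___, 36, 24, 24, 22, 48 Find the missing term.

Split by position mod 3: positions 1, 4, 7, … form one track, and each other residue class forms its own.
Subsequence A = -9, 2, ?, 24: arithmetic with common difference +11.
Subsequence B = 64, 50, 36, 22: linear: a_n = 78 − 14·n.
Subsequence C = 6, 12, 24, 48: multiplying by 2 each time.
Subsequence A's pattern makes the blank 13.

13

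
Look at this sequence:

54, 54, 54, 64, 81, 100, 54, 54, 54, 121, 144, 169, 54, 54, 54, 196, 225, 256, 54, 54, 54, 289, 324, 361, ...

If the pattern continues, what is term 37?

54

The slot pattern repeats as AAABBB (period 6), so there are 2 interleaved tracks.
Stream A: 54, 54, 54, 54, 54, 54, 54, 54, 54, 54, 54, 54 — the constant sequence 54.
Stream B: 64, 81, 100, 121, 144, 169, 196, 225, 256, 289, 324, 361 — the squares 8², 9², 10², ….
The 37th slot belongs to stream A; its 19th term is 54.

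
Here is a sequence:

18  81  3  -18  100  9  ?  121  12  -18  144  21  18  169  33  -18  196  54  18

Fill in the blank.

Taking every 3rd term gives 3 separate tracks.
Subsequence A is 18, -18, ?, -18, 18, -18, 18, which is the oscillation 18·(−1)^(n+1).
Subsequence B is 81, 100, 121, 144, 169, 196, which is the squares 9², 10², 11², ….
Subsequence C is 3, 9, 12, 21, 33, 54, which is each term equals the sum of the previous two.
So the missing entry in subsequence A is 18.

18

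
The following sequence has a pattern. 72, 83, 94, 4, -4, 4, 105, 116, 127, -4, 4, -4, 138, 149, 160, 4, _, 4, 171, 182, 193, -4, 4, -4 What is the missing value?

-4

The slot pattern repeats as AAABBB (period 6), so there are 2 interleaved tracks.
Track A: 72, 83, 94, 105, 116, 127, 138, 149, 160, 171, 182, 193. Linear: a_n = 61 + 11·n.
Track B: 4, -4, 4, -4, 4, -4, 4, ?, 4, -4, 4, -4. Alternating ±4.
The gap is track B's term 8; the rule gives -4.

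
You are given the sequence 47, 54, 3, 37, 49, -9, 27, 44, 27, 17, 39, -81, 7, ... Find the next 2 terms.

Split by position mod 3: positions 1, 4, 7, … form one track, and each other residue class forms its own.
Track A: 47, 37, 27, 17, 7. Arithmetic with common difference −10.
Track B: 54, 49, 44, 39. Arithmetic, step −5.
Track C: 3, -9, 27, -81. Geometric, ×-3 each step.
Term 14 comes from track B (its 5th entry): 34.
Position 15 falls in track C as its term 5, giving 243.

34, 243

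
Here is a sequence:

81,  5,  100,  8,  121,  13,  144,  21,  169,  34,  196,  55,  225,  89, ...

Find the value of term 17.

Positions 1, 3, 5, … form one subsequence and positions 2, 4, 6, … form another.
Subsequence A: 81, 100, 121, 144, 169, 196, 225 — consecutive squares n² from n = 9.
Subsequence B: 5, 8, 13, 21, 34, 55, 89 — Fibonacci-style (each term is the sum of the two before it).
Position 17 falls in subsequence A as its term 9, giving 289.

289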